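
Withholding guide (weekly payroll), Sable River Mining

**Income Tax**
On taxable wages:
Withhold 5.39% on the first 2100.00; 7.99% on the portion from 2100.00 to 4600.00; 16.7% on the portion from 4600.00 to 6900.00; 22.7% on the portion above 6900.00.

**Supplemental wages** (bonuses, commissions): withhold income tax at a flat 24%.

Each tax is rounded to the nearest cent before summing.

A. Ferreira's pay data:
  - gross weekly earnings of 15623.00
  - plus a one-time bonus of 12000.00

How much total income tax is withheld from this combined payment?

5557.16

Income Tax: taxable = 15623.00
  697.04 + 22.7% × (15623.00 − 6900.00) = 697.04 + 22.7% × 8723.00 = 2677.16
Supplemental (24% flat on bonus): 24% × 12000.00 = 2880.00
Total income tax: 2677.16 + 2880.00 = 5557.16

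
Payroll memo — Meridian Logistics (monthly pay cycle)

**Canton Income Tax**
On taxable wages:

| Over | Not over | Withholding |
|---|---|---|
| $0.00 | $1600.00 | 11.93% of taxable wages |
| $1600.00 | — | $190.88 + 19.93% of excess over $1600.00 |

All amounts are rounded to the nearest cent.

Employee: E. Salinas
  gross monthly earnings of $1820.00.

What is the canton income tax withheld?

Canton Income Tax: taxable = $1820.00
  $190.88 + 19.93% × ($1820.00 − $1600.00) = $190.88 + 19.93% × $220.00 = $234.73

$234.73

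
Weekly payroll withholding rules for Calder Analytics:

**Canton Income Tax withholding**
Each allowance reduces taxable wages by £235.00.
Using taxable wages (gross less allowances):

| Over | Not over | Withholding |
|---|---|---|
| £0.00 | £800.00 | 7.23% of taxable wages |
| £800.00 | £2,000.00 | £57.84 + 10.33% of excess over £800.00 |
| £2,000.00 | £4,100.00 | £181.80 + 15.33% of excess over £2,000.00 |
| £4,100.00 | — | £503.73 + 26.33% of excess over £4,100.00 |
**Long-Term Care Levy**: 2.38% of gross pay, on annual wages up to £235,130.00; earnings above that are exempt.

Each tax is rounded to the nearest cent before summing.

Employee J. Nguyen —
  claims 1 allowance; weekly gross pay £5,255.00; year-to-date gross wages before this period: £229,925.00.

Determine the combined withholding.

Canton Income Tax: taxable = £5,255.00 − 1×£235.00 = £5,020.00
  £503.73 + 26.33% × (£5,020.00 − £4,100.00) = £503.73 + 26.33% × £920.00 = £745.97
Long-Term Care Levy: cap £235,130.00 − YTD £229,925.00 = £5,205.00 subject; 2.38% × £5,205.00 = £123.88
Total: £745.97 + £123.88 = £869.85

£869.85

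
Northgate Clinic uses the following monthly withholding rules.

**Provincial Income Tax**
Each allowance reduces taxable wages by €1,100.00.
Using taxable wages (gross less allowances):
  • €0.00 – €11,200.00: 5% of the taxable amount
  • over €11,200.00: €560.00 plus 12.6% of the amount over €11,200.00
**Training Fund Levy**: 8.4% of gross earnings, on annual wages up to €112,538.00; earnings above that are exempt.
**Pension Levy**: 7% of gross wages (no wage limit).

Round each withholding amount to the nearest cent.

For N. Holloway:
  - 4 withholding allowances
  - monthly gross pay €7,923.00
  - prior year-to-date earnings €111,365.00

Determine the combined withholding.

€829.29

Provincial Income Tax: taxable = €7,923.00 − 4×€1,100.00 = €3,523.00
  5% × €3,523.00 = €176.15
Training Fund Levy: cap €112,538.00 − YTD €111,365.00 = €1,173.00 subject; 8.4% × €1,173.00 = €98.53
Pension Levy: 7% × €7,923.00 = €554.61
Total: €176.15 + €98.53 + €554.61 = €829.29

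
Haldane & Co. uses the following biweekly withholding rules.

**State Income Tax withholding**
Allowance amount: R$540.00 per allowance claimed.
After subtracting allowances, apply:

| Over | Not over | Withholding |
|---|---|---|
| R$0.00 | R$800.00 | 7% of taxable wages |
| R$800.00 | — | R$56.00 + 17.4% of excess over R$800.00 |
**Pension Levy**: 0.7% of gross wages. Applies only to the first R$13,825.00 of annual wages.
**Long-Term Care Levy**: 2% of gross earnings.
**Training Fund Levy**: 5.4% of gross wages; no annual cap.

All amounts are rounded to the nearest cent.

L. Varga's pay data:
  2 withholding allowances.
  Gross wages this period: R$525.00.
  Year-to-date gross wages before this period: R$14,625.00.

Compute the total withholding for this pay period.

State Income Tax: taxable = R$525.00 − 2×R$540.00 = R$-555.00
  Taxable ≤ 0 → R$0.00
Pension Levy: YTD R$14,625.00 ≥ cap R$13,825.00 → R$0.00
Long-Term Care Levy: 2% × R$525.00 = R$10.50
Training Fund Levy: 5.4% × R$525.00 = R$28.35
Total: R$0.00 + R$0.00 + R$10.50 + R$28.35 = R$38.85

R$38.85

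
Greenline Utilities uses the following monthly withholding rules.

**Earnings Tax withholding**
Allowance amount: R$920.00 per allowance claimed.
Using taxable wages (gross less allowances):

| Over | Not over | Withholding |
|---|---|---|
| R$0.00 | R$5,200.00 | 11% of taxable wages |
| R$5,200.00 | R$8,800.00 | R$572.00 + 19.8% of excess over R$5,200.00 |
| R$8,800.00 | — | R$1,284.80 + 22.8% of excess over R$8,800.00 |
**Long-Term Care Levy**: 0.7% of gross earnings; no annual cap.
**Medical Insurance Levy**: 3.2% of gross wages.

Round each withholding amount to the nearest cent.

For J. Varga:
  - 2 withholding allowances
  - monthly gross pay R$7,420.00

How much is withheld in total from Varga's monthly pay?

R$936.62

Earnings Tax: taxable = R$7,420.00 − 2×R$920.00 = R$5,580.00
  R$572.00 + 19.8% × (R$5,580.00 − R$5,200.00) = R$572.00 + 19.8% × R$380.00 = R$647.24
Long-Term Care Levy: 0.7% × R$7,420.00 = R$51.94
Medical Insurance Levy: 3.2% × R$7,420.00 = R$237.44
Total: R$647.24 + R$51.94 + R$237.44 = R$936.62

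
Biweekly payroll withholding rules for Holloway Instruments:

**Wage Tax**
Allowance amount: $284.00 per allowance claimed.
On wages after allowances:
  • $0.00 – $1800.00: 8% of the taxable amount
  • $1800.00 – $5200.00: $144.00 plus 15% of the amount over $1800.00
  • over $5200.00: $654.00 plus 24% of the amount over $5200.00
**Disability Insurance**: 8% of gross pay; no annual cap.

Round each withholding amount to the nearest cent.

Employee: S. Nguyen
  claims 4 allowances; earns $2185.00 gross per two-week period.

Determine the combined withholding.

Wage Tax: taxable = $2185.00 − 4×$284.00 = $1049.00
  8% × $1049.00 = $83.92
Disability Insurance: 8% × $2185.00 = $174.80
Total: $83.92 + $174.80 = $258.72

$258.72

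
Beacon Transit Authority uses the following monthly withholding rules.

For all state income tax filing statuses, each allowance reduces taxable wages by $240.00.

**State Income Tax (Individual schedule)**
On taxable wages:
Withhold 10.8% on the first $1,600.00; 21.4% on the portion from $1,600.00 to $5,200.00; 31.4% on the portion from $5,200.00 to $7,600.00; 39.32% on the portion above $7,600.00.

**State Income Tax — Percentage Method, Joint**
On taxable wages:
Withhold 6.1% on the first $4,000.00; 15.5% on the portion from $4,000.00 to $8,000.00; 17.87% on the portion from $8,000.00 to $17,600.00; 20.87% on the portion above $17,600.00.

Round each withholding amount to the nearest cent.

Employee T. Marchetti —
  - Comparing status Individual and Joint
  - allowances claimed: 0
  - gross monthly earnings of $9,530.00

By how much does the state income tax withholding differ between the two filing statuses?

$1,318.27

State Income Tax (Individual): taxable = $9,530.00
  $1,696.80 + 39.32% × ($9,530.00 − $7,600.00) = $1,696.80 + 39.32% × $1,930.00 = $2,455.68
State Income Tax (Joint): taxable = $9,530.00
  $864.00 + 17.87% × ($9,530.00 − $8,000.00) = $864.00 + 17.87% × $1,530.00 = $1,137.41
Difference: |$2,455.68 − $1,137.41| = $1,318.27 (higher under Individual)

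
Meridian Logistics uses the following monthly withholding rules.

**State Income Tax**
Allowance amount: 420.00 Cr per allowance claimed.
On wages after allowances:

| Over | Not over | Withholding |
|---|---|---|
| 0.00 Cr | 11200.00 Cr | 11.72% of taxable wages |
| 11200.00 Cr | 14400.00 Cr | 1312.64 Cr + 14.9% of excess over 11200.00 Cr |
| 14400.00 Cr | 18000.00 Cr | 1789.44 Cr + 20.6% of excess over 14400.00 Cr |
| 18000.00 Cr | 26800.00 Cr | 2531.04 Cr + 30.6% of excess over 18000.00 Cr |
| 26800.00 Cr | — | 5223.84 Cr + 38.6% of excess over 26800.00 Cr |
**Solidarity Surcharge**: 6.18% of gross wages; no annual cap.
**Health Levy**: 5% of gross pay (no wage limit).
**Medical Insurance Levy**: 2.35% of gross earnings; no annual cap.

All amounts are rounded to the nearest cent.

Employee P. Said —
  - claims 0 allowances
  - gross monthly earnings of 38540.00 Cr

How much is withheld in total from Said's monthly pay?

14969.94 Cr

State Income Tax: taxable = 38540.00 Cr
  5223.84 Cr + 38.6% × (38540.00 Cr − 26800.00 Cr) = 5223.84 Cr + 38.6% × 11740.00 Cr = 9755.48 Cr
Solidarity Surcharge: 6.18% × 38540.00 Cr = 2381.77 Cr
Health Levy: 5% × 38540.00 Cr = 1927.00 Cr
Medical Insurance Levy: 2.35% × 38540.00 Cr = 905.69 Cr
Total: 9755.48 Cr + 2381.77 Cr + 1927.00 Cr + 905.69 Cr = 14969.94 Cr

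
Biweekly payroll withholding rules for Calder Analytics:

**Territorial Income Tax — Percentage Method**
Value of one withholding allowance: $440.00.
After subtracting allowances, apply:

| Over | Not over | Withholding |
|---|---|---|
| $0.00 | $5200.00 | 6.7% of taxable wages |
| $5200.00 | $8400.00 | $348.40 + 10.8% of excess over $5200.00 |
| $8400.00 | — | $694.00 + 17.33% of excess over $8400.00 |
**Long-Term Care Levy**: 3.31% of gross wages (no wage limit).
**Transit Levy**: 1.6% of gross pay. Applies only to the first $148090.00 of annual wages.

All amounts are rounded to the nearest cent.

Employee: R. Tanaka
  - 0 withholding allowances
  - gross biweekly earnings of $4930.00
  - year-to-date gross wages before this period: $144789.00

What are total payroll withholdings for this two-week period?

Territorial Income Tax: taxable = $4930.00
  6.7% × $4930.00 = $330.31
Long-Term Care Levy: 3.31% × $4930.00 = $163.18
Transit Levy: cap $148090.00 − YTD $144789.00 = $3301.00 subject; 1.6% × $3301.00 = $52.82
Total: $330.31 + $163.18 + $52.82 = $546.31

$546.31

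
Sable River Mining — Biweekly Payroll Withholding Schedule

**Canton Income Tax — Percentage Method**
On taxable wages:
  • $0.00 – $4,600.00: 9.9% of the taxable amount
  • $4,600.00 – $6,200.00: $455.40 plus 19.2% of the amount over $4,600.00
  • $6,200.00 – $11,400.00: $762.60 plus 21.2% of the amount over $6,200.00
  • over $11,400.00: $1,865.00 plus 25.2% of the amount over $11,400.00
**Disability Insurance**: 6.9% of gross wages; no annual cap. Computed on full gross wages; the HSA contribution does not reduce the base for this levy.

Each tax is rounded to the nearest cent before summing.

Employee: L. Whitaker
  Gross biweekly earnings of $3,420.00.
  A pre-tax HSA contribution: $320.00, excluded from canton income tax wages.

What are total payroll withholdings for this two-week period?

$542.88

Canton Income Tax: taxable = $3,420.00 − $320.00 = $3,100.00
  9.9% × $3,100.00 = $306.90
Disability Insurance: 6.9% × $3,420.00 = $235.98
Total: $306.90 + $235.98 = $542.88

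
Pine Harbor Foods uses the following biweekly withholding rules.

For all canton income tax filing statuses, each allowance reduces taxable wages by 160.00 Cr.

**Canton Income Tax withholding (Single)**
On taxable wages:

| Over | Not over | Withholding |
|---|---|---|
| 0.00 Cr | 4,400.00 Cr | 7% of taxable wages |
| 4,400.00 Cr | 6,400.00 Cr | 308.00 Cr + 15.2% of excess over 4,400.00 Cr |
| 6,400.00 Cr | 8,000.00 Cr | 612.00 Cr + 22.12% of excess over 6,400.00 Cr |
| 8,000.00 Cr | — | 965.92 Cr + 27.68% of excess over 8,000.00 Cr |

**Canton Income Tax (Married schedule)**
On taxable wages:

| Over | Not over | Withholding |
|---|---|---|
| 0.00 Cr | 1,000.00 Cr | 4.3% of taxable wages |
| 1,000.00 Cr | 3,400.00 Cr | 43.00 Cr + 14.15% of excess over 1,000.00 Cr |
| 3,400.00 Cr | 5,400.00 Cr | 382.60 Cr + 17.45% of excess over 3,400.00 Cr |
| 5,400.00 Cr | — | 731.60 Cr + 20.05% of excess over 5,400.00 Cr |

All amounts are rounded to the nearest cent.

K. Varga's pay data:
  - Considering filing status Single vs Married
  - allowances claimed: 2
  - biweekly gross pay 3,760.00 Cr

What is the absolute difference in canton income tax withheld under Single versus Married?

Canton Income Tax (Single): taxable = 3,760.00 Cr − 2×160.00 Cr = 3,440.00 Cr
  7% × 3,440.00 Cr = 240.80 Cr
Canton Income Tax (Married): taxable = 3,760.00 Cr − 2×160.00 Cr = 3,440.00 Cr
  382.60 Cr + 17.45% × (3,440.00 Cr − 3,400.00 Cr) = 382.60 Cr + 17.45% × 40.00 Cr = 389.58 Cr
Difference: |240.80 Cr − 389.58 Cr| = 148.78 Cr (higher under Married)

148.78 Cr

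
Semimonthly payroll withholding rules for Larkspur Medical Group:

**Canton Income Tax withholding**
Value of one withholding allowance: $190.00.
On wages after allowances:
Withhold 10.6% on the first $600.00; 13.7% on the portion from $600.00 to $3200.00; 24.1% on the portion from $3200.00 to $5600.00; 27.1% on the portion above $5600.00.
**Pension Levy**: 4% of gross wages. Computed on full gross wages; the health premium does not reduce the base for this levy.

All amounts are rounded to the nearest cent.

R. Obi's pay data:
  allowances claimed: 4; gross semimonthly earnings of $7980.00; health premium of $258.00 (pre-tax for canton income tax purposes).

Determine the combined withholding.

$1686.50

Canton Income Tax: taxable = $7980.00 − $258.00 − 4×$190.00 = $6962.00
  $998.20 + 27.1% × ($6962.00 − $5600.00) = $998.20 + 27.1% × $1362.00 = $1367.30
Pension Levy: 4% × $7980.00 = $319.20
Total: $1367.30 + $319.20 = $1686.50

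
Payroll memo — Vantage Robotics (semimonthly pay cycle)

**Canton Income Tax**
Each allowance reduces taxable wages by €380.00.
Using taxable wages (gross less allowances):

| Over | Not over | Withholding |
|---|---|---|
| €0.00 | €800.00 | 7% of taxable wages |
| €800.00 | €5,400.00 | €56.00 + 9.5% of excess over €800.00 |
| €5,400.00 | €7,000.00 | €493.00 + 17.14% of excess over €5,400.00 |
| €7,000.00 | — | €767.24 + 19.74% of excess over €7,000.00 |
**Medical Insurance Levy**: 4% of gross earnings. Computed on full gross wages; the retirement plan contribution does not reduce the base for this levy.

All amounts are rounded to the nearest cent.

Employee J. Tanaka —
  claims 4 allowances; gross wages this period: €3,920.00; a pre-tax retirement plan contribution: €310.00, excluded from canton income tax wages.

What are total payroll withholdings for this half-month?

€335.35

Canton Income Tax: taxable = €3,920.00 − €310.00 − 4×€380.00 = €2,090.00
  €56.00 + 9.5% × (€2,090.00 − €800.00) = €56.00 + 9.5% × €1,290.00 = €178.55
Medical Insurance Levy: 4% × €3,920.00 = €156.80
Total: €178.55 + €156.80 = €335.35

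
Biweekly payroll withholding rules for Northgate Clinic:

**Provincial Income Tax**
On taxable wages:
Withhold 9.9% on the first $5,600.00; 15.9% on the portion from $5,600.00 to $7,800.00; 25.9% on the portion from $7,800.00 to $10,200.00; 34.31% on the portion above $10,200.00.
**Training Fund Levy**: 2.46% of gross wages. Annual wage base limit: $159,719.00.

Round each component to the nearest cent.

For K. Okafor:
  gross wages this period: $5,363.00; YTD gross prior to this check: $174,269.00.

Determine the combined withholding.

Provincial Income Tax: taxable = $5,363.00
  9.9% × $5,363.00 = $530.94
Training Fund Levy: YTD $174,269.00 ≥ cap $159,719.00 → $0.00
Total: $530.94 + $0.00 = $530.94

$530.94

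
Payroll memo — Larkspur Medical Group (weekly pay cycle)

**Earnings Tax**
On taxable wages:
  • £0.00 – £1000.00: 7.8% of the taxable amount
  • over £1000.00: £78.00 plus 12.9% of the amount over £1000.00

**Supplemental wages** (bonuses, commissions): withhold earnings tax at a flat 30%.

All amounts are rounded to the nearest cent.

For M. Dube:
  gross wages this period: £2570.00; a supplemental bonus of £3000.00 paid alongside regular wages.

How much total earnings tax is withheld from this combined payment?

£1180.53

Earnings Tax: taxable = £2570.00
  £78.00 + 12.9% × (£2570.00 − £1000.00) = £78.00 + 12.9% × £1570.00 = £280.53
Supplemental (30% flat on bonus): 30% × £3000.00 = £900.00
Total earnings tax: £280.53 + £900.00 = £1180.53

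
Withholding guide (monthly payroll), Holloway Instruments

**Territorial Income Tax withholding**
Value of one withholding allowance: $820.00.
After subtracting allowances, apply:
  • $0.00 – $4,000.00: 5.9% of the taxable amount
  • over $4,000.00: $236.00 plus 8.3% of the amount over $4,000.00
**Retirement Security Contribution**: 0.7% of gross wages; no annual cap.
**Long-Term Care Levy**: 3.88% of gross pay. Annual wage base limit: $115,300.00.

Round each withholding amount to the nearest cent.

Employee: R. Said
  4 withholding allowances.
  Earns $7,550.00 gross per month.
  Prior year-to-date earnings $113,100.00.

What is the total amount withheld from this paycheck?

Territorial Income Tax: taxable = $7,550.00 − 4×$820.00 = $4,270.00
  $236.00 + 8.3% × ($4,270.00 − $4,000.00) = $236.00 + 8.3% × $270.00 = $258.41
Retirement Security Contribution: 0.7% × $7,550.00 = $52.85
Long-Term Care Levy: cap $115,300.00 − YTD $113,100.00 = $2,200.00 subject; 3.88% × $2,200.00 = $85.36
Total: $258.41 + $52.85 + $85.36 = $396.62

$396.62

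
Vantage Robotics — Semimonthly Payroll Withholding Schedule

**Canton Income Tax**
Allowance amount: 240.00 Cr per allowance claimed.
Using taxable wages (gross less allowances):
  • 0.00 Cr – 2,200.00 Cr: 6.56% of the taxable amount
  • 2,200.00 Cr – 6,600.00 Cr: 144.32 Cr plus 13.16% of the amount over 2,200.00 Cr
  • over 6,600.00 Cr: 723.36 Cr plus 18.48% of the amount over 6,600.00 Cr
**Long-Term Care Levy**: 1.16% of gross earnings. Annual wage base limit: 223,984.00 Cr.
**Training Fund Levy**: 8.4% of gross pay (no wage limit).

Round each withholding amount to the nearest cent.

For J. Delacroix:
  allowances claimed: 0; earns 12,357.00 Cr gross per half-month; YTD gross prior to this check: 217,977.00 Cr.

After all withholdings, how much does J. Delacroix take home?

Canton Income Tax: taxable = 12,357.00 Cr
  723.36 Cr + 18.48% × (12,357.00 Cr − 6,600.00 Cr) = 723.36 Cr + 18.48% × 5,757.00 Cr = 1,787.25 Cr
Long-Term Care Levy: cap 223,984.00 Cr − YTD 217,977.00 Cr = 6,007.00 Cr subject; 1.16% × 6,007.00 Cr = 69.68 Cr
Training Fund Levy: 8.4% × 12,357.00 Cr = 1,037.99 Cr
Total withheld: 1,787.25 Cr + 69.68 Cr + 1,037.99 Cr = 2,894.92 Cr
Net pay: 12,357.00 Cr − 2,894.92 Cr = 9,462.08 Cr

9,462.08 Cr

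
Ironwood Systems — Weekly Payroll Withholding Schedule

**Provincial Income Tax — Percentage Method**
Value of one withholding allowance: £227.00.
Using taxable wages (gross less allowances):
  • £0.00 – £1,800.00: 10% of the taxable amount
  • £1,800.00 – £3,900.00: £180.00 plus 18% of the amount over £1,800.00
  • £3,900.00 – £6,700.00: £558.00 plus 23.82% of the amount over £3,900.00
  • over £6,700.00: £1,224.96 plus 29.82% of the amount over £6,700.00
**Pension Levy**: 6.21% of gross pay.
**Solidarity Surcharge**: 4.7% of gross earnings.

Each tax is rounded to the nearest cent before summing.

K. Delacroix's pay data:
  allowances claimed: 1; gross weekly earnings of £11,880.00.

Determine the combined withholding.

Provincial Income Tax: taxable = £11,880.00 − 1×£227.00 = £11,653.00
  £1,224.96 + 29.82% × (£11,653.00 − £6,700.00) = £1,224.96 + 29.82% × £4,953.00 = £2,701.94
Pension Levy: 6.21% × £11,880.00 = £737.75
Solidarity Surcharge: 4.7% × £11,880.00 = £558.36
Total: £2,701.94 + £737.75 + £558.36 = £3,998.05

£3,998.05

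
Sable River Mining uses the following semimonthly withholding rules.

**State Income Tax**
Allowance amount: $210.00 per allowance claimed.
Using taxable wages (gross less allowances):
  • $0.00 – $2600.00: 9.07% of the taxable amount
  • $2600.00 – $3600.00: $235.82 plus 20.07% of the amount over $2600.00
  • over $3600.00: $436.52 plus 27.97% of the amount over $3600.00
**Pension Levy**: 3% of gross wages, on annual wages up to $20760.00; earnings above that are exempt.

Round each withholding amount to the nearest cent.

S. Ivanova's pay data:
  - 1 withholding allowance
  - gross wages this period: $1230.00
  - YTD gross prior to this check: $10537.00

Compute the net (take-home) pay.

State Income Tax: taxable = $1230.00 − 1×$210.00 = $1020.00
  9.07% × $1020.00 = $92.51
Pension Levy: 3% × $1230.00 = $36.90
Total withheld: $92.51 + $36.90 = $129.41
Net pay: $1230.00 − $129.41 = $1100.59

$1100.59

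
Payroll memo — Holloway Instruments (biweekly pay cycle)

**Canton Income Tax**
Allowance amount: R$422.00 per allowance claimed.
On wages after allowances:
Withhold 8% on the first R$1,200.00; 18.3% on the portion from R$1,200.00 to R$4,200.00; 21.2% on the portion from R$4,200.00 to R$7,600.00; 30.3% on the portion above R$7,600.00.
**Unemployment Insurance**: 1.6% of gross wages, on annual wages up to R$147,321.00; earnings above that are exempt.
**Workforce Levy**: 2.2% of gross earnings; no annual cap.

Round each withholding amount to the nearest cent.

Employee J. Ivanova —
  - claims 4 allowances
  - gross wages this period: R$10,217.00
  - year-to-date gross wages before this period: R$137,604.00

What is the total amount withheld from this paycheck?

Canton Income Tax: taxable = R$10,217.00 − 4×R$422.00 = R$8,529.00
  R$1,365.80 + 30.3% × (R$8,529.00 − R$7,600.00) = R$1,365.80 + 30.3% × R$929.00 = R$1,647.29
Unemployment Insurance: cap R$147,321.00 − YTD R$137,604.00 = R$9,717.00 subject; 1.6% × R$9,717.00 = R$155.47
Workforce Levy: 2.2% × R$10,217.00 = R$224.77
Total: R$1,647.29 + R$155.47 + R$224.77 = R$2,027.53

R$2,027.53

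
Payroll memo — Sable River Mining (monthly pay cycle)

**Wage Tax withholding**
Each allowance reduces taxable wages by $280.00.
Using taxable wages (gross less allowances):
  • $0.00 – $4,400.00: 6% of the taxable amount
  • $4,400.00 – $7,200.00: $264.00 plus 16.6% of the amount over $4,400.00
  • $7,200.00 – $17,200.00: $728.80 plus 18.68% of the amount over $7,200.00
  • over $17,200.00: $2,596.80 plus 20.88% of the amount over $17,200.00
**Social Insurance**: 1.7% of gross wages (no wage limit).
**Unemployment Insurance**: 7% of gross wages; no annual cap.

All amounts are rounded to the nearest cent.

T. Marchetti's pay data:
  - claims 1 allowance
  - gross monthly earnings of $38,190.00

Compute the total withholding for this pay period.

Wage Tax: taxable = $38,190.00 − 1×$280.00 = $37,910.00
  $2,596.80 + 20.88% × ($37,910.00 − $17,200.00) = $2,596.80 + 20.88% × $20,710.00 = $6,921.05
Social Insurance: 1.7% × $38,190.00 = $649.23
Unemployment Insurance: 7% × $38,190.00 = $2,673.30
Total: $6,921.05 + $649.23 + $2,673.30 = $10,243.58

$10,243.58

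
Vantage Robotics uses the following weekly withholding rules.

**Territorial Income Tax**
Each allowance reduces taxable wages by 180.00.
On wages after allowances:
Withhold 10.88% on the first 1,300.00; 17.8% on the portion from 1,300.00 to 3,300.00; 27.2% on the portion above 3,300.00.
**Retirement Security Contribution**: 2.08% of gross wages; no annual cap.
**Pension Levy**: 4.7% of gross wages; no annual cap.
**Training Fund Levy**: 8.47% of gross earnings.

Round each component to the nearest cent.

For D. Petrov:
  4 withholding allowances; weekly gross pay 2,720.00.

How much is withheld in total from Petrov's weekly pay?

680.84

Territorial Income Tax: taxable = 2,720.00 − 4×180.00 = 2,000.00
  141.44 + 17.8% × (2,000.00 − 1,300.00) = 141.44 + 17.8% × 700.00 = 266.04
Retirement Security Contribution: 2.08% × 2,720.00 = 56.58
Pension Levy: 4.7% × 2,720.00 = 127.84
Training Fund Levy: 8.47% × 2,720.00 = 230.38
Total: 266.04 + 56.58 + 127.84 + 230.38 = 680.84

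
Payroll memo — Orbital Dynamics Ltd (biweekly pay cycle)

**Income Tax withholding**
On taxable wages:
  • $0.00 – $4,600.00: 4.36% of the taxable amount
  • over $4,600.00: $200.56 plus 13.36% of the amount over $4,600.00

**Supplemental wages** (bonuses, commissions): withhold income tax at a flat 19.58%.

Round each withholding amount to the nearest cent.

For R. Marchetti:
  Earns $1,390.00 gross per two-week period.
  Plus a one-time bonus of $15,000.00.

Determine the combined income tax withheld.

Income Tax: taxable = $1,390.00
  4.36% × $1,390.00 = $60.60
Supplemental (19.58% flat on bonus): 19.58% × $15,000.00 = $2,937.00
Total income tax: $60.60 + $2,937.00 = $2,997.60

$2,997.60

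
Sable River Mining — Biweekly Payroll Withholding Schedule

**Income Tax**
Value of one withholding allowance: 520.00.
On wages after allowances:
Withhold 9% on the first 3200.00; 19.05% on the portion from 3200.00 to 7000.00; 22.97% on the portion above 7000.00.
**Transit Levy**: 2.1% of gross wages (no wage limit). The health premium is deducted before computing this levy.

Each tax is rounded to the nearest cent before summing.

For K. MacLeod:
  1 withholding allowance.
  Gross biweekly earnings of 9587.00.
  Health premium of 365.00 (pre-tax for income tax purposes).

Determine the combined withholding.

Income Tax: taxable = 9587.00 − 365.00 − 1×520.00 = 8702.00
  1011.90 + 22.97% × (8702.00 − 7000.00) = 1011.90 + 22.97% × 1702.00 = 1402.85
Transit Levy: 2.1% × 9222.00 = 193.66
Total: 1402.85 + 193.66 = 1596.51

1596.51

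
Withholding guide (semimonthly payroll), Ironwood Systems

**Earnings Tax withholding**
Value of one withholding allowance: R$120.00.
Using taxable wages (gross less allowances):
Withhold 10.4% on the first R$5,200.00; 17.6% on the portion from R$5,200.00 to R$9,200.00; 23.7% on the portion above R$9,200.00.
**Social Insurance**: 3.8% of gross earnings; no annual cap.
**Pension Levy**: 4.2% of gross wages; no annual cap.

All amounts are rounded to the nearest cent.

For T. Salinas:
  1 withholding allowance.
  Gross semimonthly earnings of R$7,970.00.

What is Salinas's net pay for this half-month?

Earnings Tax: taxable = R$7,970.00 − 1×R$120.00 = R$7,850.00
  R$540.80 + 17.6% × (R$7,850.00 − R$5,200.00) = R$540.80 + 17.6% × R$2,650.00 = R$1,007.20
Social Insurance: 3.8% × R$7,970.00 = R$302.86
Pension Levy: 4.2% × R$7,970.00 = R$334.74
Total withheld: R$1,007.20 + R$302.86 + R$334.74 = R$1,644.80
Net pay: R$7,970.00 − R$1,644.80 = R$6,325.20

R$6,325.20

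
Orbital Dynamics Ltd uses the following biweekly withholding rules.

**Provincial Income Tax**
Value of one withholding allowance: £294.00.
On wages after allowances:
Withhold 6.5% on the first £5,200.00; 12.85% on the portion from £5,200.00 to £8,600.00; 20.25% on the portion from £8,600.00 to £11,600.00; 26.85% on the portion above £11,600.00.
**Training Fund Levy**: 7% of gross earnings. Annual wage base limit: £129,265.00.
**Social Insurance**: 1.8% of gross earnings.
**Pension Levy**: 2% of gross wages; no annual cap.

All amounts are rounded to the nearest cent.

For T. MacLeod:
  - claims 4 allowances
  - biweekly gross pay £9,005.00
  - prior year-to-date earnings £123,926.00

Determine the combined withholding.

Provincial Income Tax: taxable = £9,005.00 − 4×£294.00 = £7,829.00
  £338.00 + 12.85% × (£7,829.00 − £5,200.00) = £338.00 + 12.85% × £2,629.00 = £675.83
Training Fund Levy: cap £129,265.00 − YTD £123,926.00 = £5,339.00 subject; 7% × £5,339.00 = £373.73
Social Insurance: 1.8% × £9,005.00 = £162.09
Pension Levy: 2% × £9,005.00 = £180.10
Total: £675.83 + £373.73 + £162.09 + £180.10 = £1,391.75

£1,391.75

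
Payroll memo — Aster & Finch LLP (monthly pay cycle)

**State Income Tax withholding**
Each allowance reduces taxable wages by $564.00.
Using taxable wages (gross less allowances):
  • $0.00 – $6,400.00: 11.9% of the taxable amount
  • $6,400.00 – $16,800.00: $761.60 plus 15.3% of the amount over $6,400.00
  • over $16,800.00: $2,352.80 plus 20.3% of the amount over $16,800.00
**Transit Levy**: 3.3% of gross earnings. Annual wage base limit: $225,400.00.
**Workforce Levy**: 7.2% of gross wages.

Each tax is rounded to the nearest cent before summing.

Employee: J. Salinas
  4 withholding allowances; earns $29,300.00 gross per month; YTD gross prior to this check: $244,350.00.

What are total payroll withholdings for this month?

State Income Tax: taxable = $29,300.00 − 4×$564.00 = $27,044.00
  $2,352.80 + 20.3% × ($27,044.00 − $16,800.00) = $2,352.80 + 20.3% × $10,244.00 = $4,432.33
Transit Levy: YTD $244,350.00 ≥ cap $225,400.00 → $0.00
Workforce Levy: 7.2% × $29,300.00 = $2,109.60
Total: $4,432.33 + $0.00 + $2,109.60 = $6,541.93

$6,541.93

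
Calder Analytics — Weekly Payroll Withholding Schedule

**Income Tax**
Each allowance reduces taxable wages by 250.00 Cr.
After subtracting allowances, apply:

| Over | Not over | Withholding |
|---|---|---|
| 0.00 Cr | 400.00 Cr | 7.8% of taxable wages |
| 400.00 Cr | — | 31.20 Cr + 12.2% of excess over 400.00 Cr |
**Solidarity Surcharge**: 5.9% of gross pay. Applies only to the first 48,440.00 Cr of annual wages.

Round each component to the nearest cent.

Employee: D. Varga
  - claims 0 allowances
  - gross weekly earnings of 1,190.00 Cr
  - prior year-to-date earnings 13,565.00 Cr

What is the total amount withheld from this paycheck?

197.79 Cr

Income Tax: taxable = 1,190.00 Cr
  31.20 Cr + 12.2% × (1,190.00 Cr − 400.00 Cr) = 31.20 Cr + 12.2% × 790.00 Cr = 127.58 Cr
Solidarity Surcharge: 5.9% × 1,190.00 Cr = 70.21 Cr
Total: 127.58 Cr + 70.21 Cr = 197.79 Cr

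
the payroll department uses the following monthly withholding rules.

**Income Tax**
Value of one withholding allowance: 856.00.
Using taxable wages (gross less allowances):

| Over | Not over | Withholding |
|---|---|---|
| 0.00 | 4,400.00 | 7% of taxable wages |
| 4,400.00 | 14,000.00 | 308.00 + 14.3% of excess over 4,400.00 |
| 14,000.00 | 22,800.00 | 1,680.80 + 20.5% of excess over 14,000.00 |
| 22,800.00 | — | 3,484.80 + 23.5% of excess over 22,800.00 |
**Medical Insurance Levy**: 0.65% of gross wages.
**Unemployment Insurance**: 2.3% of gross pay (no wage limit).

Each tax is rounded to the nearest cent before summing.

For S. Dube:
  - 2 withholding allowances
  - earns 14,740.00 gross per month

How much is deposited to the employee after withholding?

Income Tax: taxable = 14,740.00 − 2×856.00 = 13,028.00
  308.00 + 14.3% × (13,028.00 − 4,400.00) = 308.00 + 14.3% × 8,628.00 = 1,541.80
Medical Insurance Levy: 0.65% × 14,740.00 = 95.81
Unemployment Insurance: 2.3% × 14,740.00 = 339.02
Total withheld: 1,541.80 + 95.81 + 339.02 = 1,976.63
Net pay: 14,740.00 − 1,976.63 = 12,763.37

12,763.37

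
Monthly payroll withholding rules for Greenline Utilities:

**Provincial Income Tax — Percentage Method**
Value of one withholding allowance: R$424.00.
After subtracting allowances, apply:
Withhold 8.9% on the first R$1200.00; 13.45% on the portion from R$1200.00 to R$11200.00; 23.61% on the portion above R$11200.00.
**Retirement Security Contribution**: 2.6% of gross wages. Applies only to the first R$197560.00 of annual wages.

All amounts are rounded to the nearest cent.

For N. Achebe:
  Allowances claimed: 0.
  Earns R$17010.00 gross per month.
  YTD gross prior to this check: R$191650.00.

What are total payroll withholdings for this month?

Provincial Income Tax: taxable = R$17010.00
  R$1451.80 + 23.61% × (R$17010.00 − R$11200.00) = R$1451.80 + 23.61% × R$5810.00 = R$2823.54
Retirement Security Contribution: cap R$197560.00 − YTD R$191650.00 = R$5910.00 subject; 2.6% × R$5910.00 = R$153.66
Total: R$2823.54 + R$153.66 = R$2977.20

R$2977.20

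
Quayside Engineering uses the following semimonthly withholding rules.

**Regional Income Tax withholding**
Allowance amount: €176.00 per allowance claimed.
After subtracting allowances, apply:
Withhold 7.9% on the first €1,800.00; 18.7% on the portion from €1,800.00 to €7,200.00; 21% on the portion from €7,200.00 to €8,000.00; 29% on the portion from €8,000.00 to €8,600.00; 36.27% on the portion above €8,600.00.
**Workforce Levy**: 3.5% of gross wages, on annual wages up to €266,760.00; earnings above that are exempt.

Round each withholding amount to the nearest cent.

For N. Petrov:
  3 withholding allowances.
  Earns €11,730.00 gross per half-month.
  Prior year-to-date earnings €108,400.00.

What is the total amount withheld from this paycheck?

Regional Income Tax: taxable = €11,730.00 − 3×€176.00 = €11,202.00
  €1,494.00 + 36.27% × (€11,202.00 − €8,600.00) = €1,494.00 + 36.27% × €2,602.00 = €2,437.75
Workforce Levy: 3.5% × €11,730.00 = €410.55
Total: €2,437.75 + €410.55 = €2,848.30

€2,848.30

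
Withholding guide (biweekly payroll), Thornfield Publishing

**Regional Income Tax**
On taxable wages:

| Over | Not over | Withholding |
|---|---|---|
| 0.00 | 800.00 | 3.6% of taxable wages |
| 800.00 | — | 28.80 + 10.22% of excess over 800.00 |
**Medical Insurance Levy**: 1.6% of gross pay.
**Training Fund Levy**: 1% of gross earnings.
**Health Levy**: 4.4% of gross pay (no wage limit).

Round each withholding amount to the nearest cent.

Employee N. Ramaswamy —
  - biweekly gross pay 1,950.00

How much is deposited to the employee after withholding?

1,667.17

Regional Income Tax: taxable = 1,950.00
  28.80 + 10.22% × (1,950.00 − 800.00) = 28.80 + 10.22% × 1,150.00 = 146.33
Medical Insurance Levy: 1.6% × 1,950.00 = 31.20
Training Fund Levy: 1% × 1,950.00 = 19.50
Health Levy: 4.4% × 1,950.00 = 85.80
Total withheld: 146.33 + 31.20 + 19.50 + 85.80 = 282.83
Net pay: 1,950.00 − 282.83 = 1,667.17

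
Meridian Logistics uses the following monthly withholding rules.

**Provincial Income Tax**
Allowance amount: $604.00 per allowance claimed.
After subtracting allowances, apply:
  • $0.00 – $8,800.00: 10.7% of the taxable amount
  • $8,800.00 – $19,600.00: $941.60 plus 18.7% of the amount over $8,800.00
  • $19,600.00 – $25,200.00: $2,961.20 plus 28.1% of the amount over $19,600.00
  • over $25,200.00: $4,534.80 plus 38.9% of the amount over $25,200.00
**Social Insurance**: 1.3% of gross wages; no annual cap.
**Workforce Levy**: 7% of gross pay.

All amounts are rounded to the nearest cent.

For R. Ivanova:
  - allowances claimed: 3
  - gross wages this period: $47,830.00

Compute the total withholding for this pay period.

Provincial Income Tax: taxable = $47,830.00 − 3×$604.00 = $46,018.00
  $4,534.80 + 38.9% × ($46,018.00 − $25,200.00) = $4,534.80 + 38.9% × $20,818.00 = $12,633.00
Social Insurance: 1.3% × $47,830.00 = $621.79
Workforce Levy: 7% × $47,830.00 = $3,348.10
Total: $12,633.00 + $621.79 + $3,348.10 = $16,602.89

$16,602.89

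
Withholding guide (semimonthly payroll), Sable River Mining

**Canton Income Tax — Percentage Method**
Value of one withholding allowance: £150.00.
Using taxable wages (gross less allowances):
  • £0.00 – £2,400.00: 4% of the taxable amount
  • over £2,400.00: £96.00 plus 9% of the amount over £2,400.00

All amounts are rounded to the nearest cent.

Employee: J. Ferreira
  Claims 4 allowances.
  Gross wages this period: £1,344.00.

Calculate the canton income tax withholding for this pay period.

£29.76

Canton Income Tax: taxable = £1,344.00 − 4×£150.00 = £744.00
  4% × £744.00 = £29.76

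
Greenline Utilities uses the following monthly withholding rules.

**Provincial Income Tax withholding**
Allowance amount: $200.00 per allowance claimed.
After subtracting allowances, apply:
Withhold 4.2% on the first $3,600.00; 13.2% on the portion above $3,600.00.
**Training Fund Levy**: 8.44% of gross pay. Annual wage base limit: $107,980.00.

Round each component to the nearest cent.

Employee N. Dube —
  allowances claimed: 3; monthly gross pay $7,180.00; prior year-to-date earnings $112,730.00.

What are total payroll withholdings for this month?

$544.56

Provincial Income Tax: taxable = $7,180.00 − 3×$200.00 = $6,580.00
  $151.20 + 13.2% × ($6,580.00 − $3,600.00) = $151.20 + 13.2% × $2,980.00 = $544.56
Training Fund Levy: YTD $112,730.00 ≥ cap $107,980.00 → $0.00
Total: $544.56 + $0.00 = $544.56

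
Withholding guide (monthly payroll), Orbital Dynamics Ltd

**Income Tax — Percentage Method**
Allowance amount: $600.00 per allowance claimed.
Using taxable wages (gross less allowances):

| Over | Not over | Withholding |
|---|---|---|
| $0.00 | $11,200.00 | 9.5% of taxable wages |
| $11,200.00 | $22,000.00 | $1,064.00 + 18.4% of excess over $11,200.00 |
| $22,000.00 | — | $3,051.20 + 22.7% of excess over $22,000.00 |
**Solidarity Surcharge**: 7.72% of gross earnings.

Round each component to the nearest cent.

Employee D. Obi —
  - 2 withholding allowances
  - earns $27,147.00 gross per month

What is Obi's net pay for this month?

Income Tax: taxable = $27,147.00 − 2×$600.00 = $25,947.00
  $3,051.20 + 22.7% × ($25,947.00 − $22,000.00) = $3,051.20 + 22.7% × $3,947.00 = $3,947.17
Solidarity Surcharge: 7.72% × $27,147.00 = $2,095.75
Total withheld: $3,947.17 + $2,095.75 = $6,042.92
Net pay: $27,147.00 − $6,042.92 = $21,104.08

$21,104.08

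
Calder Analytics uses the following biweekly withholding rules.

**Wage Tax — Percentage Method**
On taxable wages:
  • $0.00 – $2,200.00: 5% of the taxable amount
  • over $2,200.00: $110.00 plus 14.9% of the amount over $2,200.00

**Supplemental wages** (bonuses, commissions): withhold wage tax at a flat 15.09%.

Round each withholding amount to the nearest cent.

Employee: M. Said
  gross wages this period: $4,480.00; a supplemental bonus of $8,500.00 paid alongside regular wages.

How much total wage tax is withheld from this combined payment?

Wage Tax: taxable = $4,480.00
  $110.00 + 14.9% × ($4,480.00 − $2,200.00) = $110.00 + 14.9% × $2,280.00 = $449.72
Supplemental (15.09% flat on bonus): 15.09% × $8,500.00 = $1,282.65
Total wage tax: $449.72 + $1,282.65 = $1,732.37

$1,732.37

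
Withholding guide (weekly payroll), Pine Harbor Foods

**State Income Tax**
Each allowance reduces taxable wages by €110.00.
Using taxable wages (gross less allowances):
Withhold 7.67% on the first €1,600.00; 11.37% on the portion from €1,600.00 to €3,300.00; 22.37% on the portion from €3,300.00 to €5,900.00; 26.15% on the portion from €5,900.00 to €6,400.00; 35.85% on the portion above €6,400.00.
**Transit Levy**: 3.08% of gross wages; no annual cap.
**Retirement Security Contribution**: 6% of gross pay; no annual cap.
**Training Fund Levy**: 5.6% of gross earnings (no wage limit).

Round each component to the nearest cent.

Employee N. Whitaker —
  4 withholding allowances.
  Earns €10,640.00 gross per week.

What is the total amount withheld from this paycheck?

State Income Tax: taxable = €10,640.00 − 4×€110.00 = €10,200.00
  €1,028.38 + 35.85% × (€10,200.00 − €6,400.00) = €1,028.38 + 35.85% × €3,800.00 = €2,390.68
Transit Levy: 3.08% × €10,640.00 = €327.71
Retirement Security Contribution: 6% × €10,640.00 = €638.40
Training Fund Levy: 5.6% × €10,640.00 = €595.84
Total: €2,390.68 + €327.71 + €638.40 + €595.84 = €3,952.63

€3,952.63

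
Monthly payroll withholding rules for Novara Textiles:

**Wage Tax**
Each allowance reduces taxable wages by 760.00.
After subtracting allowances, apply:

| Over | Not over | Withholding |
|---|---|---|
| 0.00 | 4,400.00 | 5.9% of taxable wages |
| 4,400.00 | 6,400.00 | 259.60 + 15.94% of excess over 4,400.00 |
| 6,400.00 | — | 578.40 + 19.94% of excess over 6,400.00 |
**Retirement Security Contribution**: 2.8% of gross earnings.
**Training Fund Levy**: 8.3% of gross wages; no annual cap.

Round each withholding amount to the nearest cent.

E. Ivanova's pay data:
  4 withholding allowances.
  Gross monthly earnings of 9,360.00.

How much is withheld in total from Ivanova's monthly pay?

1,604.61

Wage Tax: taxable = 9,360.00 − 4×760.00 = 6,320.00
  259.60 + 15.94% × (6,320.00 − 4,400.00) = 259.60 + 15.94% × 1,920.00 = 565.65
Retirement Security Contribution: 2.8% × 9,360.00 = 262.08
Training Fund Levy: 8.3% × 9,360.00 = 776.88
Total: 565.65 + 262.08 + 776.88 = 1,604.61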